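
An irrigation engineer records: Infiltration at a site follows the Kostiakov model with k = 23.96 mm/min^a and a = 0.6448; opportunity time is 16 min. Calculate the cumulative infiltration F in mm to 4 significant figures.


Approach: apply the Kostiakov infiltration equation, F = k*t^a.
F = 23.96 * 16^0.6448 = 143.2 mm
Therefore the cumulative infiltration F = 143.2 mm.


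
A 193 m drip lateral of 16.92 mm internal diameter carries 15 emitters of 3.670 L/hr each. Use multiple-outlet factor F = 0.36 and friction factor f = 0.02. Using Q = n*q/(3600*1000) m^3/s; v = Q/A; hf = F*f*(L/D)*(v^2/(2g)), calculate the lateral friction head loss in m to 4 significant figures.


Q = 15*3.670/(3600*1000) = 1.52917e-05 m^3/s
A = pi*(16.92e-3/2)^2 = 2.24849e-04 m^2, so v = Q/A = 0.0680087 m/s
hf = 0.36*0.02*(193/0.01692)*(0.0680087^2/(2*9.81)) = 0.01936 m
Therefore the lateral friction head loss = 0.01936 m.


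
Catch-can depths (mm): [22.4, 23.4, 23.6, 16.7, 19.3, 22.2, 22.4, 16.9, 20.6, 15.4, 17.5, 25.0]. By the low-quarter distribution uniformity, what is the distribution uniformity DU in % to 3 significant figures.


Approach: apply the low-quarter distribution uniformity, DU = (mean of lowest quarter of readings / overall mean)*100.
sorted lowest 3 of 12: [15.4, 16.7, 16.9] -> mean = 16.333 mm
overall mean = 20.450 mm
DU = (16.333/20.450)*100 = 79.9 %
Therefore the distribution uniformity DU = 79.9 %.


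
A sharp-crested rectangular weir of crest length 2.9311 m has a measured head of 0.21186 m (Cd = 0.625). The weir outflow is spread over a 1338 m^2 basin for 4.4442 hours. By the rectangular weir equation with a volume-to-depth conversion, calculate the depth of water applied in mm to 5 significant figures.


Approach: apply the rectangular weir equation with a volume-to-depth conversion, Q = (2/3)*Cd*L*sqrt(2g)*H^1.5; d = Q*t/A * 1000.
Step 1 — weir discharge:
  Q = (2/3)*0.625*2.9311*sqrt(2*9.81)*0.21186^1.5 = 0.5275242 m^3/s
Step 2 — volume: V = 0.5275242 * 4.4442*3600 = 8439.922 m^3
Step 3 — depth: d = V/A * 1000 = 8439.922/1338 * 1000 = 6307.9 mm
Therefore the depth of water applied = 6307.9 mm.


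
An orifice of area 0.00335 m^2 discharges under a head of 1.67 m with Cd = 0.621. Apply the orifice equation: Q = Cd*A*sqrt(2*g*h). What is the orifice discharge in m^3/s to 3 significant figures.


Q = 0.621 * 0.00335 * sqrt(2*9.81*1.67) = 0.0119 m^3/s
Therefore the orifice discharge = 0.0119 m^3/s.


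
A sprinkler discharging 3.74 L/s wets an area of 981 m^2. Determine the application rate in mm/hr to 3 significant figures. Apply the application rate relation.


Approach: apply the application rate relation, rate = (Q/A)*3600.
rate = (3.74 / 981) * 3600 = 13.7 mm/hr
Therefore the application rate = 13.7 mm/hr.


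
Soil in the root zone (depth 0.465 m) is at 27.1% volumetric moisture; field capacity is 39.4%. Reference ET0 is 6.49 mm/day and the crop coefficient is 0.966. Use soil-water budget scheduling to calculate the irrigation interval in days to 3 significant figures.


Approach: apply soil-water budget scheduling, SMD = (FC-theta)/100*depth*1000; ETc = ET0*Kc; interval = SMD/ETc.
Step 1 — soil moisture deficit:
  SMD = (39.4 - 27.1)/100 * 0.465 * 1000 = 57.195 mm
Step 2 — daily crop ET (ETc = ET0*Kc):
  ETc = 6.49 * 0.966 = 6.2693 mm/day
Step 3 — irrigation interval (SMD/ETc):
  interval = 57.195 / 6.2693 = 9.12 days
Therefore the irrigation interval = 9.12 days.


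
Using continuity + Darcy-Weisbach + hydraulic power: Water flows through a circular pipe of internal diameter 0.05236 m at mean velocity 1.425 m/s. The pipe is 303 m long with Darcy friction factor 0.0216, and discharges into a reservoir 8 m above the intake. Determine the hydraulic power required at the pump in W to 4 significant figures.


Approach: apply continuity + Darcy-Weisbach + hydraulic power, Q = A*v; hf = f*(L/D)*(v^2/(2g)); H = static + hf; P = rho*g*Q*H.
Step 1 — flow rate (continuity, Q = A*v):
  A = pi*(0.05236/2)^2 = 0.00215322 m^2
  Q = 0.00215322 * 1.425 = 0.00306834 m^3/s
Step 2 — friction head loss (Darcy-Weisbach):
  hf = 0.0216 * (303/0.05236) * (1.425^2 / (2*9.81))
  hf = 12.9368 m
Step 3 — total head: H = 8 + 12.9368 = 20.9368 m
Step 4 — hydraulic power (P = rho*g*Q*H):
  P = 1000 * 9.81 * 0.00306834 * 20.9368 = 630.2 W
Therefore the hydraulic power required at the pump = 630.2 W.


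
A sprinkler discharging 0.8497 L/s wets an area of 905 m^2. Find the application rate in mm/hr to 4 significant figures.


Approach: apply the application rate relation, rate = (Q/A)*3600.
rate = (0.8497 / 905) * 3600 = 3.380 mm/hr
Therefore the application rate = 3.380 mm/hr.


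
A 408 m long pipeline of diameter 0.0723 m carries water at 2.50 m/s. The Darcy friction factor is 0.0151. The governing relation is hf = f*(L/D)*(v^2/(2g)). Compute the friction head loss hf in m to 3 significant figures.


hf = 0.0151 * (408/0.0723) * (2.50^2 / (2*9.81))
hf = 27.1 m
Therefore the friction head loss hf = 27.1 m.


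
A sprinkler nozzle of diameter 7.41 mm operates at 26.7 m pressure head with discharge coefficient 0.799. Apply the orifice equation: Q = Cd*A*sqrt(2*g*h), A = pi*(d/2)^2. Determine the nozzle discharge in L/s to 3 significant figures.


A = pi*(7.41e-3/2)^2 = 4.3125e-05 m^2
Q = 0.799 * 4.3125e-05 * sqrt(2*9.81*26.7) * 1000 = 0.789 L/s
Therefore the nozzle discharge = 0.789 L/s.


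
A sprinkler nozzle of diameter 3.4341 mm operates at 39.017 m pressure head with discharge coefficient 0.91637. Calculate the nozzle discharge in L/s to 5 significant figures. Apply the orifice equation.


Approach: apply the orifice equation, Q = Cd*A*sqrt(2*g*h), A = pi*(d/2)^2.
A = pi*(3.4341e-3/2)^2 = 9.262234e-06 m^2
Q = 0.91637 * 9.262234e-06 * sqrt(2*9.81*39.017) * 1000 = 0.23484 L/s
Therefore the nozzle discharge = 0.23484 L/s.


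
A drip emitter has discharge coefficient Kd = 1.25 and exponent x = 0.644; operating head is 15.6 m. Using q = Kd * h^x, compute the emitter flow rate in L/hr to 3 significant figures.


q = 1.25 * 15.6^0.644 = 7.33 L/hr
Therefore the emitter flow rate = 7.33 L/hr.


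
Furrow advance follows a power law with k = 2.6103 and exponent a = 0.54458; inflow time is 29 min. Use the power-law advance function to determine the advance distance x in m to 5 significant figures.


Approach: apply the power-law advance function, x = k*t^a.
x = 2.6103 * 29^0.54458 = 16.334 m
Therefore the advance distance x = 16.334 m.


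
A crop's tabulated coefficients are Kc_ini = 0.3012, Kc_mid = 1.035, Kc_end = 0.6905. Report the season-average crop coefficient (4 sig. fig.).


Approach: apply a simple seasonal average, Kc_avg = (Kc_ini + Kc_mid + Kc_end)/3.
Kc_avg = (0.3012 + 1.035 + 0.6905)/3 = 0.6756
Therefore the season-average crop coefficient = 0.6756.


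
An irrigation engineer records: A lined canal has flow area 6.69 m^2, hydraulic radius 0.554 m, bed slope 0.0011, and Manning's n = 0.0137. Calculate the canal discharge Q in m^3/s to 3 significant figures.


Approach: apply Manning's equation, Q = (1/n)*A*R^(2/3)*S^(1/2).
Q = (1/0.0137) * 6.69 * 0.554^(2/3) * 0.0011^(1/2) = 10.9 m^3/s
Therefore the canal discharge Q = 10.9 m^3/s.


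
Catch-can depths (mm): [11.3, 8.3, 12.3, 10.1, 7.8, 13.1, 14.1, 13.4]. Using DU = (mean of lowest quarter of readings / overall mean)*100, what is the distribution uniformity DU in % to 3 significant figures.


sorted lowest 2 of 8: [7.8, 8.3] -> mean = 8.0500 mm
overall mean = 11.300 mm
DU = (8.0500/11.300)*100 = 71.2 %
Therefore the distribution uniformity DU = 71.2 %.


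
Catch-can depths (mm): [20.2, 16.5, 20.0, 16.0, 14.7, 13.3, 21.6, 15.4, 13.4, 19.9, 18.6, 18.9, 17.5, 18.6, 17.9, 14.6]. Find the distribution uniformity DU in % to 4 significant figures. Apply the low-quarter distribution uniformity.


Approach: apply the low-quarter distribution uniformity, DU = (mean of lowest quarter of readings / overall mean)*100.
sorted lowest 4 of 16: [13.3, 13.4, 14.6, 14.7] -> mean = 14.0000 mm
overall mean = 17.3188 mm
DU = (14.0000/17.3188)*100 = 80.84 %
Therefore the distribution uniformity DU = 80.84 %.


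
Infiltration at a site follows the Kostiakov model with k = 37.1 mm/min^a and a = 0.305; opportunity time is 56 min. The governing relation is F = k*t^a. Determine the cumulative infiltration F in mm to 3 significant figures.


F = 37.1 * 56^0.305 = 127 mm
Therefore the cumulative infiltration F = 127 mm.


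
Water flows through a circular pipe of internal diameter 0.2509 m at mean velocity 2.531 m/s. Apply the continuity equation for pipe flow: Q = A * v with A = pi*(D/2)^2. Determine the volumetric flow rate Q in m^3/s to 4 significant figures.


A = pi*(0.2509/2)^2 = 0.0494415 m^2
Q = 0.0494415 * 2.531 = 0.1251 m^3/s
Therefore the volumetric flow rate Q = 0.1251 m^3/s.


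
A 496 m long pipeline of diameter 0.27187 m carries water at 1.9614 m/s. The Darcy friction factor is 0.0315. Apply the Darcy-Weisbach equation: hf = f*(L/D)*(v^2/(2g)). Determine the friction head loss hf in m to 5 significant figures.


hf = 0.0315 * (496/0.27187) * (1.9614^2 / (2*9.81))
hf = 11.268 m
Therefore the friction head loss hf = 11.268 m.


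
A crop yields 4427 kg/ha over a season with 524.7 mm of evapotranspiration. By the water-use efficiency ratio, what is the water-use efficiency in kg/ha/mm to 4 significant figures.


Approach: apply the water-use efficiency ratio, WUE = yield/ET.
WUE = 4427 / 524.7 = 8.437 kg/ha/mm
Therefore the water-use efficiency = 8.437 kg/ha/mm.


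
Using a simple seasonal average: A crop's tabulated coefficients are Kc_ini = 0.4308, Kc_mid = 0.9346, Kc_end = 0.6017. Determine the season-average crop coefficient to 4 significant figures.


Approach: apply a simple seasonal average, Kc_avg = (Kc_ini + Kc_mid + Kc_end)/3.
Kc_avg = (0.4308 + 0.9346 + 0.6017)/3 = 0.6557
Therefore the season-average crop coefficient = 0.6557.


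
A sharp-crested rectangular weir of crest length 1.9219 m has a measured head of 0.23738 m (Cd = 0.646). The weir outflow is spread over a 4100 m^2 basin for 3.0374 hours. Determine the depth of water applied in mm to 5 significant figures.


Approach: apply the rectangular weir equation with a volume-to-depth conversion, Q = (2/3)*Cd*L*sqrt(2g)*H^1.5; d = Q*t/A * 1000.
Step 1 — weir discharge:
  Q = (2/3)*0.646*1.9219*sqrt(2*9.81)*0.23738^1.5 = 0.4240214 m^3/s
Step 2 — volume: V = 0.4240214 * 3.0374*3600 = 4636.521 m^3
Step 3 — depth: d = V/A * 1000 = 4636.521/4100 * 1000 = 1130.9 mm
Therefore the depth of water applied = 1130.9 mm.


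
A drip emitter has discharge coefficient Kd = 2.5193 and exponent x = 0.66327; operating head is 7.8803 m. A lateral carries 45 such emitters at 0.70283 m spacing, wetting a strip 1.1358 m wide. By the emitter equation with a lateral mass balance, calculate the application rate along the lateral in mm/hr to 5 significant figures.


Approach: apply the emitter equation with a lateral mass balance, q = Kd*h^x; Q = n*q; rate = Q/(n*spacing*width).
Step 1 — single emitter flow (q = Kd*h^x):
  q = 2.5193 * 7.8803^0.66327 = 9.906718 L/hr
Step 2 — total lateral flow: Q = 45 * 9.906718 = 445.8023 L/hr
Step 3 — wetted area: A = 45 * 0.70283 * 1.1358 = 35.92234 m^2
Step 4 — application rate: Q/A = 445.8023/35.92234 = 12.410 mm/hr
Therefore the application rate along the lateral = 12.410 mm/hr.


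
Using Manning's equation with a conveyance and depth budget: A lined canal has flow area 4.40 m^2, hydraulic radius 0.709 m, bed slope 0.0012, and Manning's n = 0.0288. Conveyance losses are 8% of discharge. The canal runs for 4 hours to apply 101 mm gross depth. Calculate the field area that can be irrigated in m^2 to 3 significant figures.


Approach: apply Manning's equation with a conveyance and depth budget, Q = (1/n)*A*R^(2/3)*S^(1/2); Q_field = Q*(1-loss); Area = Q_field*t/(d/1000).
Step 1 — canal discharge (Manning's equation):
  Q = (1/0.0288) * 4.40 * 0.709^(2/3) * 0.0012^(1/2) = 4.2081 m^3/s
Step 2 — delivered flow: Q_field = 4.2081*(1 - 8/100) = 3.8714 m^3/s
Step 3 — volume delivered: V = 3.8714 * 4*3600 = 55748 m^3
Step 4 — area served: A = V / (depth/1000) = 55748 / 0.101 = 552000 m^2
Therefore the field area that can be irrigated = 552000 m^2.


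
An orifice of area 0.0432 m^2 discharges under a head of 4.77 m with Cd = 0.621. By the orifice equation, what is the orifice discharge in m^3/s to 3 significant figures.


Approach: apply the orifice equation, Q = Cd*A*sqrt(2*g*h).
Q = 0.621 * 0.0432 * sqrt(2*9.81*4.77) = 0.260 m^3/s
Therefore the orifice discharge = 0.260 m^3/s.


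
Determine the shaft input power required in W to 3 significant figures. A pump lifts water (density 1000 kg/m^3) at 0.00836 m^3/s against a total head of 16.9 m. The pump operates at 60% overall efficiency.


Approach: apply hydraulic power then efficiency conversion, P = rho*g*Q*H; P_in = P/eta.
Step 1 — hydraulic power (P = rho*g*Q*H):
  P = 1000 * 9.81 * 0.00836 * 16.9 = 1386.0 W
Step 2 — input power: P_in = P/eta = 1386.0 / 0.6 = 2310 W
Therefore the shaft input power required = 2310 W.


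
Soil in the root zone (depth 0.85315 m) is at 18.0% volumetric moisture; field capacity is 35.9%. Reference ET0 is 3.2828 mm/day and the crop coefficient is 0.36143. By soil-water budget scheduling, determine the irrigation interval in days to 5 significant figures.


Approach: apply soil-water budget scheduling, SMD = (FC-theta)/100*depth*1000; ETc = ET0*Kc; interval = SMD/ETc.
Step 1 — soil moisture deficit:
  SMD = (35.9 - 18.0)/100 * 0.85315 * 1000 = 152.7138 mm
Step 2 — daily crop ET (ETc = ET0*Kc):
  ETc = 3.2828 * 0.36143 = 1.186502 mm/day
Step 3 — irrigation interval (SMD/ETc):
  interval = 152.7138 / 1.186502 = 128.71 days
Therefore the irrigation interval = 128.71 days.


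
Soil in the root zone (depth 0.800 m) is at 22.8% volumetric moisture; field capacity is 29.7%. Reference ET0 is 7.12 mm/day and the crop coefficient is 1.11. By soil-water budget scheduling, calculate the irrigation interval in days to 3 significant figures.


Approach: apply soil-water budget scheduling, SMD = (FC-theta)/100*depth*1000; ETc = ET0*Kc; interval = SMD/ETc.
Step 1 — soil moisture deficit:
  SMD = (29.7 - 22.8)/100 * 0.800 * 1000 = 55.200 mm
Step 2 — daily crop ET (ETc = ET0*Kc):
  ETc = 7.12 * 1.11 = 7.9032 mm/day
Step 3 — irrigation interval (SMD/ETc):
  interval = 55.200 / 7.9032 = 6.98 days
Therefore the irrigation interval = 6.98 days.


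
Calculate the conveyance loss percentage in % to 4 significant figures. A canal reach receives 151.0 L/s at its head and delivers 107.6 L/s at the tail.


Approach: apply the conveyance loss ratio, loss% = ((Q_head - Q_tail)/Q_head)*100.
loss = ((151.0 - 107.6)/151.0)*100 = 28.74 %
Therefore the conveyance loss percentage = 28.74 %.


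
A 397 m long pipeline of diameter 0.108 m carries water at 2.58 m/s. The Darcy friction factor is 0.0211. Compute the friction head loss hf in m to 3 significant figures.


Approach: apply the Darcy-Weisbach equation, hf = f*(L/D)*(v^2/(2g)).
hf = 0.0211 * (397/0.108) * (2.58^2 / (2*9.81))
hf = 26.3 m
Therefore the friction head loss hf = 26.3 m.


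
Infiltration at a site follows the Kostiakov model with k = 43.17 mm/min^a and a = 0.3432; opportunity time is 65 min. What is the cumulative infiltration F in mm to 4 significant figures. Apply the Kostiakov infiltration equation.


Approach: apply the Kostiakov infiltration equation, F = k*t^a.
F = 43.17 * 65^0.3432 = 180.9 mm
Therefore the cumulative infiltration F = 180.9 mm.


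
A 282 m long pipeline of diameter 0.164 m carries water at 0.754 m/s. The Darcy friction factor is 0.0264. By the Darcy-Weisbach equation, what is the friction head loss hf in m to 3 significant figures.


Approach: apply the Darcy-Weisbach equation, hf = f*(L/D)*(v^2/(2g)).
hf = 0.0264 * (282/0.164) * (0.754^2 / (2*9.81))
hf = 1.32 m
Therefore the friction head loss hf = 1.32 m.


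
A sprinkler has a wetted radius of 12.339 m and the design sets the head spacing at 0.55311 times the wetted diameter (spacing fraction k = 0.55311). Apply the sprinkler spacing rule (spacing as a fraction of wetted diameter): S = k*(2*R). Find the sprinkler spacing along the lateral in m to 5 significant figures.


S = 0.55311 * (2 * 12.339) = 13.650 m
Therefore the sprinkler spacing along the lateral = 13.650 m.


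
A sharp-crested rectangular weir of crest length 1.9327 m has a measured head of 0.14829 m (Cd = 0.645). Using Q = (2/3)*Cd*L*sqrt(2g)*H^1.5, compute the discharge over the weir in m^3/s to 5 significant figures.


Q = (2/3)*0.645*1.9327*sqrt(2*9.81)*0.14829^1.5 = 0.21021 m^3/s
Therefore the discharge over the weir = 0.21021 m^3/s.


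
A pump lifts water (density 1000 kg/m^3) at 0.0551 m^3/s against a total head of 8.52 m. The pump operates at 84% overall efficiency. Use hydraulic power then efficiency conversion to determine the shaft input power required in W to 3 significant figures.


Approach: apply hydraulic power then efficiency conversion, P = rho*g*Q*H; P_in = P/eta.
Step 1 — hydraulic power (P = rho*g*Q*H):
  P = 1000 * 9.81 * 0.0551 * 8.52 = 4605.3 W
Step 2 — input power: P_in = P/eta = 4605.3 / 0.84 = 5480 W
Therefore the shaft input power required = 5480 W.


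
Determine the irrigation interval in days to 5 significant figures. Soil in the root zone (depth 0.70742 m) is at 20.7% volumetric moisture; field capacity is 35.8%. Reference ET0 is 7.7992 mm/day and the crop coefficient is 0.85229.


Approach: apply soil-water budget scheduling, SMD = (FC-theta)/100*depth*1000; ETc = ET0*Kc; interval = SMD/ETc.
Step 1 — soil moisture deficit:
  SMD = (35.8 - 20.7)/100 * 0.70742 * 1000 = 106.8204 mm
Step 2 — daily crop ET (ETc = ET0*Kc):
  ETc = 7.7992 * 0.85229 = 6.647180 mm/day
Step 3 — irrigation interval (SMD/ETc):
  interval = 106.8204 / 6.647180 = 16.070 days
Therefore the irrigation interval = 16.070 days.


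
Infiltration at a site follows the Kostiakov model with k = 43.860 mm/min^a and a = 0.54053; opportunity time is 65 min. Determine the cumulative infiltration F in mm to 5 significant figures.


Approach: apply the Kostiakov infiltration equation, F = k*t^a.
F = 43.860 * 65^0.54053 = 418.80 mm
Therefore the cumulative infiltration F = 418.80 mm.


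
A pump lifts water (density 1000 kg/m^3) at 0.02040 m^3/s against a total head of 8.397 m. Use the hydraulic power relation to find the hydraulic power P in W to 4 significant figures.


Approach: apply the hydraulic power relation, P = rho*g*Q*H.
P = 1000 * 9.81 * 0.02040 * 8.397 = 1680 W
Therefore the hydraulic power P = 1680 W.


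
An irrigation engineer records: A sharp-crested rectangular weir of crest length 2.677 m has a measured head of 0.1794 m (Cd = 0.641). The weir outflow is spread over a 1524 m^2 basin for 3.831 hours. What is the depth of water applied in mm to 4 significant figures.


Approach: apply the rectangular weir equation with a volume-to-depth conversion, Q = (2/3)*Cd*L*sqrt(2g)*H^1.5; d = Q*t/A * 1000.
Step 1 — weir discharge:
  Q = (2/3)*0.641*2.677*sqrt(2*9.81)*0.1794^1.5 = 0.385033 m^3/s
Step 2 — volume: V = 0.385033 * 3.831*3600 = 5310.23 m^3
Step 3 — depth: d = V/A * 1000 = 5310.23/1524 * 1000 = 3484 mm
Therefore the depth of water applied = 3484 mm.


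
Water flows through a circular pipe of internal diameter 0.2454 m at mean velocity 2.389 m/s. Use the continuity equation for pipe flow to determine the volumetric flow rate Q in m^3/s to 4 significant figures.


Approach: apply the continuity equation for pipe flow, Q = A * v with A = pi*(D/2)^2.
A = pi*(0.2454/2)^2 = 0.0472976 m^2
Q = 0.0472976 * 2.389 = 0.1130 m^3/s
Therefore the volumetric flow rate Q = 0.1130 m^3/s.


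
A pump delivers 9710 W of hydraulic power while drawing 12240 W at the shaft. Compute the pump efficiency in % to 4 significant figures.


Approach: apply the efficiency ratio, eta = (P_out/P_in)*100.
eta = (9710 / 12240) * 100 = 79.33 %
Therefore the pump efficiency = 79.33 %.


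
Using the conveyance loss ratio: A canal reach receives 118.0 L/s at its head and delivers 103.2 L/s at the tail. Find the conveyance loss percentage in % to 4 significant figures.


Approach: apply the conveyance loss ratio, loss% = ((Q_head - Q_tail)/Q_head)*100.
loss = ((118.0 - 103.2)/118.0)*100 = 12.54 %
Therefore the conveyance loss percentage = 12.54 %.


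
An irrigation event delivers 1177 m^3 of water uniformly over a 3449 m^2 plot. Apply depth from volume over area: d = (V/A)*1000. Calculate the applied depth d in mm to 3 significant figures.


d = (1177 / 3449) * 1000 = 341 mm
Therefore the applied depth d = 341 mm.


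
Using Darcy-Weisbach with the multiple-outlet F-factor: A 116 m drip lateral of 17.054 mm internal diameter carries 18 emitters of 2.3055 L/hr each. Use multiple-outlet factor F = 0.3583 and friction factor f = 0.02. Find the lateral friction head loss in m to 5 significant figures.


Approach: apply Darcy-Weisbach with the multiple-outlet F-factor, Q = n*q/(3600*1000) m^3/s; v = Q/A; hf = F*f*(L/D)*(v^2/(2g)).
Q = 18*2.3055/(3600*1000) = 1.152750e-05 m^3/s
A = pi*(17.054e-3/2)^2 = 2.284244e-04 m^2, so v = Q/A = 0.05046529 m/s
hf = 0.3583*0.02*(116/0.017054)*(0.05046529^2/(2*9.81)) = 0.0063270 m
Therefore the lateral friction head loss = 0.0063270 m.


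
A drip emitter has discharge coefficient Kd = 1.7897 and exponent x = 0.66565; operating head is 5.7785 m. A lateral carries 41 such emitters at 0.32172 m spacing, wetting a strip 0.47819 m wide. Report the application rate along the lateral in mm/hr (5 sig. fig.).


Approach: apply the emitter equation with a lateral mass balance, q = Kd*h^x; Q = n*q; rate = Q/(n*spacing*width).
Step 1 — single emitter flow (q = Kd*h^x):
  q = 1.7897 * 5.7785^0.66565 = 5.752842 L/hr
Step 2 — total lateral flow: Q = 41 * 5.752842 = 235.8665 L/hr
Step 3 — wetted area: A = 41 * 0.32172 * 0.47819 = 6.307575 m^2
Step 4 — application rate: Q/A = 235.8665/6.307575 = 37.394 mm/hr
Therefore the application rate along the lateral = 37.394 mm/hr.


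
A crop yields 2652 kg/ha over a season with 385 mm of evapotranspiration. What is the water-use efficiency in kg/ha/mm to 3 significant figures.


Approach: apply the water-use efficiency ratio, WUE = yield/ET.
WUE = 2652 / 385 = 6.89 kg/ha/mm
Therefore the water-use efficiency = 6.89 kg/ha/mm.


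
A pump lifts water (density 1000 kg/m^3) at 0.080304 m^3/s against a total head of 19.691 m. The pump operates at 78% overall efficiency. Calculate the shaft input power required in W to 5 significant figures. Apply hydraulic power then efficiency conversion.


Approach: apply hydraulic power then efficiency conversion, P = rho*g*Q*H; P_in = P/eta.
Step 1 — hydraulic power (P = rho*g*Q*H):
  P = 1000 * 9.81 * 0.080304 * 19.691 = 15512.22 W
Step 2 — input power: P_in = P/eta = 15512.22 / 0.78 = 19887 W
Therefore the shaft input power required = 19887 W.


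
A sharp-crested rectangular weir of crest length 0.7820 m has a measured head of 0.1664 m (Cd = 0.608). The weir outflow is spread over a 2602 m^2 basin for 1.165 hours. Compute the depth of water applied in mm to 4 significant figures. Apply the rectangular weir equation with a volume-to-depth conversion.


Approach: apply the rectangular weir equation with a volume-to-depth conversion, Q = (2/3)*Cd*L*sqrt(2g)*H^1.5; d = Q*t/A * 1000.
Step 1 — weir discharge:
  Q = (2/3)*0.608*0.7820*sqrt(2*9.81)*0.1664^1.5 = 0.0953012 m^3/s
Step 2 — volume: V = 0.0953012 * 1.165*3600 = 399.693 m^3
Step 3 — depth: d = V/A * 1000 = 399.693/2602 * 1000 = 153.6 mm
Therefore the depth of water applied = 153.6 mm.


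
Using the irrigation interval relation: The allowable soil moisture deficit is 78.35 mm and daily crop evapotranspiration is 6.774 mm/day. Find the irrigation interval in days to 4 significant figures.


Approach: apply the irrigation interval relation, interval = SMD / ETc.
interval = 78.35 / 6.774 = 11.57 days
Therefore the irrigation interval = 11.57 days.


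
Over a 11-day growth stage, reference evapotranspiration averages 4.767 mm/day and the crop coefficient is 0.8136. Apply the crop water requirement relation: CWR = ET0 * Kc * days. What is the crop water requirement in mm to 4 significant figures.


CWR = 4.767 * 0.8136 * 11 = 42.66 mm
Therefore the crop water requirement = 42.66 mm.


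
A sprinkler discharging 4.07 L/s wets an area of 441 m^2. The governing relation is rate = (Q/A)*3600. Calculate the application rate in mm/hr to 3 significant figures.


rate = (4.07 / 441) * 3600 = 33.2 mm/hr
Therefore the application rate = 33.2 mm/hr.


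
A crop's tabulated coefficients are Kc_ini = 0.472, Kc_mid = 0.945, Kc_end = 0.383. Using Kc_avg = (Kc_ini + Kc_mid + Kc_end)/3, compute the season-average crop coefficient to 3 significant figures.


Kc_avg = (0.472 + 0.945 + 0.383)/3 = 0.600
Therefore the season-average crop coefficient = 0.600.


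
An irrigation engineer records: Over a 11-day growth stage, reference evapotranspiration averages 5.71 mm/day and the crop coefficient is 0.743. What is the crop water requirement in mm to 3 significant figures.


Approach: apply the crop water requirement relation, CWR = ET0 * Kc * days.
CWR = 5.71 * 0.743 * 11 = 46.7 mm
Therefore the crop water requirement = 46.7 mm.


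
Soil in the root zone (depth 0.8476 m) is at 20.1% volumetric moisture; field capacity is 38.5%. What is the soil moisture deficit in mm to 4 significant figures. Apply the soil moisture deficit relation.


Approach: apply the soil moisture deficit relation, SMD = (FC - theta)/100 * depth * 1000.
SMD = (38.5 - 20.1)/100 * 0.8476 * 1000 = 156.0 mm
Therefore the soil moisture deficit = 156.0 mm.


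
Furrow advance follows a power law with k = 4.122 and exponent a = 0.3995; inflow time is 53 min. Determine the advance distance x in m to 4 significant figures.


Approach: apply the power-law advance function, x = k*t^a.
x = 4.122 * 53^0.3995 = 20.14 m
Therefore the advance distance x = 20.14 m.


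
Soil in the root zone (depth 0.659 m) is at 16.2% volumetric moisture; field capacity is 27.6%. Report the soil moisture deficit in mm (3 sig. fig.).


Approach: apply the soil moisture deficit relation, SMD = (FC - theta)/100 * depth * 1000.
SMD = (27.6 - 16.2)/100 * 0.659 * 1000 = 75.1 mm
Therefore the soil moisture deficit = 75.1 mm.


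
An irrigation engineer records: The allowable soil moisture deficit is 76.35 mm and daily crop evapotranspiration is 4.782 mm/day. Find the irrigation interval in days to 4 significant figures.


Approach: apply the irrigation interval relation, interval = SMD / ETc.
interval = 76.35 / 4.782 = 15.97 days
Therefore the irrigation interval = 15.97 days.


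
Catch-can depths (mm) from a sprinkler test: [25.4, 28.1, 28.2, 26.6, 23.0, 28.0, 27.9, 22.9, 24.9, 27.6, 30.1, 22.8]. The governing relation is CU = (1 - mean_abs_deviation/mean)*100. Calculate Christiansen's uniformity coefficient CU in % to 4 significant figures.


mean = 26.2917 mm
mean |d_i - mean| = 2.07639 mm
CU = (1 - 2.07639/26.2917)*100 = 92.10 %
Therefore Christiansen's uniformity coefficient CU = 92.10 %.


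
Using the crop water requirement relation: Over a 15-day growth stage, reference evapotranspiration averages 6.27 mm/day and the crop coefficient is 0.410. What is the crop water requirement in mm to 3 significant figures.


Approach: apply the crop water requirement relation, CWR = ET0 * Kc * days.
CWR = 6.27 * 0.410 * 15 = 38.6 mm
Therefore the crop water requirement = 38.6 mm.


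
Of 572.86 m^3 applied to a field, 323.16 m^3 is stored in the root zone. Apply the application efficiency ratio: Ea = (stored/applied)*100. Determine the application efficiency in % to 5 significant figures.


Ea = (323.16/572.86)*100 = 56.412 %
Therefore the application efficiency = 56.412 %.


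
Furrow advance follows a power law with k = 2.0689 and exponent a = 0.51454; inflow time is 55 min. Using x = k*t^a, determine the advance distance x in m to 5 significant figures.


x = 2.0689 * 55^0.51454 = 16.264 m
Therefore the advance distance x = 16.264 m.


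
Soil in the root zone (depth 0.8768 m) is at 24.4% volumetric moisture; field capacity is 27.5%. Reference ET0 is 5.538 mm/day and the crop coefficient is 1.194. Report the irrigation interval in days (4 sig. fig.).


Approach: apply soil-water budget scheduling, SMD = (FC-theta)/100*depth*1000; ETc = ET0*Kc; interval = SMD/ETc.
Step 1 — soil moisture deficit:
  SMD = (27.5 - 24.4)/100 * 0.8768 * 1000 = 27.1808 mm
Step 2 — daily crop ET (ETc = ET0*Kc):
  ETc = 5.538 * 1.194 = 6.61237 mm/day
Step 3 — irrigation interval (SMD/ETc):
  interval = 27.1808 / 6.61237 = 4.111 days
Therefore the irrigation interval = 4.111 days.


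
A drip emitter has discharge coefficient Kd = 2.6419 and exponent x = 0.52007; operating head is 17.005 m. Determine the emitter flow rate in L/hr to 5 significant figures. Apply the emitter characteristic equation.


Approach: apply the emitter characteristic equation, q = Kd * h^x.
q = 2.6419 * 17.005^0.52007 = 11.532 L/hr
Therefore the emitter flow rate = 11.532 L/hr.


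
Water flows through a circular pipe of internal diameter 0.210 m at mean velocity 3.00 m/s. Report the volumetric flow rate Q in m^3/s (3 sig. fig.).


Approach: apply the continuity equation for pipe flow, Q = A * v with A = pi*(D/2)^2.
A = pi*(0.210/2)^2 = 0.034636 m^2
Q = 0.034636 * 3.00 = 0.104 m^3/s
Therefore the volumetric flow rate Q = 0.104 m^3/s.


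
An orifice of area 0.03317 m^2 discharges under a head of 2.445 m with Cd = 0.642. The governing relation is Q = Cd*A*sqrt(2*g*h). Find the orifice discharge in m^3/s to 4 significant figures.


Q = 0.642 * 0.03317 * sqrt(2*9.81*2.445) = 0.1475 m^3/s
Therefore the orifice discharge = 0.1475 m^3/s.


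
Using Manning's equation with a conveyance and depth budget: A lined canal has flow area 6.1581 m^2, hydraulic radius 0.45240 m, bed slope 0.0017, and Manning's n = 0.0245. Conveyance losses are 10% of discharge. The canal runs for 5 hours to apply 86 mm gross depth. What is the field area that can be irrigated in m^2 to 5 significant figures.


Approach: apply Manning's equation with a conveyance and depth budget, Q = (1/n)*A*R^(2/3)*S^(1/2); Q_field = Q*(1-loss); Area = Q_field*t/(d/1000).
Step 1 — canal discharge (Manning's equation):
  Q = (1/0.0245) * 6.1581 * 0.45240^(2/3) * 0.0017^(1/2) = 6.107360 m^3/s
Step 2 — delivered flow: Q_field = 6.107360*(1 - 10/100) = 5.496624 m^3/s
Step 3 — volume delivered: V = 5.496624 * 5*3600 = 98939.23 m^3
Step 4 — area served: A = V / (depth/1000) = 98939.23 / 0.086 = 1150500 m^2
Therefore the field area that can be irrigated = 1150500 m^2.


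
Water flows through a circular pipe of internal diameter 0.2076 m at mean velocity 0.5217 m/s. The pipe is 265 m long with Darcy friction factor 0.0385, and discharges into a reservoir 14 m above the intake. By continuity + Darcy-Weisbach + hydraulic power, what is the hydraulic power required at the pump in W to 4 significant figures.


Approach: apply continuity + Darcy-Weisbach + hydraulic power, Q = A*v; hf = f*(L/D)*(v^2/(2g)); H = static + hf; P = rho*g*Q*H.
Step 1 — flow rate (continuity, Q = A*v):
  A = pi*(0.2076/2)^2 = 0.0338489 m^2
  Q = 0.0338489 * 0.5217 = 0.0176590 m^3/s
Step 2 — friction head loss (Darcy-Weisbach):
  hf = 0.0385 * (265/0.2076) * (0.5217^2 / (2*9.81))
  hf = 0.681745 m
Step 3 — total head: H = 14 + 0.681745 = 14.6817 m
Step 4 — hydraulic power (P = rho*g*Q*H):
  P = 1000 * 9.81 * 0.0176590 * 14.6817 = 2543 W
Therefore the hydraulic power required at the pump = 2543 W.


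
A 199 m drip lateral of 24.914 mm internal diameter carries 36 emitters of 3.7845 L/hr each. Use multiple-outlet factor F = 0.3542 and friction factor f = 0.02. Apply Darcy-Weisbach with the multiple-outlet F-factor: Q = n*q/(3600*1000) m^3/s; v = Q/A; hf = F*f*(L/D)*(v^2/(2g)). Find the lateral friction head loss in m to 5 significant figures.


Q = 36*3.7845/(3600*1000) = 3.784500e-05 m^3/s
A = pi*(24.914e-3/2)^2 = 4.875024e-04 m^2, so v = Q/A = 0.07763038 m/s
hf = 0.3542*0.02*(199/0.024914)*(0.07763038^2/(2*9.81)) = 0.017380 m
Therefore the lateral friction head loss = 0.017380 m.


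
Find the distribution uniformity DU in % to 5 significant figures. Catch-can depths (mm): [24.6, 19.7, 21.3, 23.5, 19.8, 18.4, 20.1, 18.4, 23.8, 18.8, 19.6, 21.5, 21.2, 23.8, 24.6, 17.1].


Approach: apply the low-quarter distribution uniformity, DU = (mean of lowest quarter of readings / overall mean)*100.
sorted lowest 4 of 16: [17.1, 18.4, 18.4, 18.8] -> mean = 18.17500 mm
overall mean = 21.01250 mm
DU = (18.17500/21.01250)*100 = 86.496 %
Therefore the distribution uniformity DU = 86.496 %.


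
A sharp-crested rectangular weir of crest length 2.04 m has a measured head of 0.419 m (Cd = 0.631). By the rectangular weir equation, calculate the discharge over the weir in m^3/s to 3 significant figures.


Approach: apply the rectangular weir equation, Q = (2/3)*Cd*L*sqrt(2g)*H^1.5.
Q = (2/3)*0.631*2.04*sqrt(2*9.81)*0.419^1.5 = 1.03 m^3/s
Therefore the discharge over the weir = 1.03 m^3/s.


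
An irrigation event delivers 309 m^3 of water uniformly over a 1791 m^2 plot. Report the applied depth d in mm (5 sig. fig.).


Approach: apply depth from volume over area, d = (V/A)*1000.
d = (309 / 1791) * 1000 = 172.53 mm
Therefore the applied depth d = 172.53 mm.


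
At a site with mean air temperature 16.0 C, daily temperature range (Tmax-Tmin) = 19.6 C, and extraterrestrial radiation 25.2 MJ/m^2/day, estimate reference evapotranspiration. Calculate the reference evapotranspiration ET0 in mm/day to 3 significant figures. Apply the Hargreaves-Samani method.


Approach: apply the Hargreaves-Samani method, ET0 = 0.0023*(Tmean+17.8)*sqrt(Tmax-Tmin)*0.408*Ra.
ET0 = 0.0023*(16.0+17.8)*sqrt(19.6)*0.408*25.2 = 3.54 mm/day
Therefore the reference evapotranspiration ET0 = 3.54 mm/day.


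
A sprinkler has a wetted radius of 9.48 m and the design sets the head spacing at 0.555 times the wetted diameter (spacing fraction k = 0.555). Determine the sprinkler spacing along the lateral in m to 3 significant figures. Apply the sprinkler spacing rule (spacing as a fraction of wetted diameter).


Approach: apply the sprinkler spacing rule (spacing as a fraction of wetted diameter), S = k*(2*R).
S = 0.555 * (2 * 9.48) = 10.5 m
Therefore the sprinkler spacing along the lateral = 10.5 m.


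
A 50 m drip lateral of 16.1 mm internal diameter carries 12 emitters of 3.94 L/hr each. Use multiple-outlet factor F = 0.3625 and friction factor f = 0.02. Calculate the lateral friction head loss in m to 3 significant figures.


Approach: apply Darcy-Weisbach with the multiple-outlet F-factor, Q = n*q/(3600*1000) m^3/s; v = Q/A; hf = F*f*(L/D)*(v^2/(2g)).
Q = 12*3.94/(3600*1000) = 1.3133e-05 m^3/s
A = pi*(16.1e-3/2)^2 = 2.0358e-04 m^2, so v = Q/A = 0.064511 m/s
hf = 0.3625*0.02*(50/0.0161)*(0.064511^2/(2*9.81)) = 0.00478 m
Therefore the lateral friction head loss = 0.00478 m.


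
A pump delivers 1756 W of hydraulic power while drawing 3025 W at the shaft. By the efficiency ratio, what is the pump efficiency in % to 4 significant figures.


Approach: apply the efficiency ratio, eta = (P_out/P_in)*100.
eta = (1756 / 3025) * 100 = 58.05 %
Therefore the pump efficiency = 58.05 %.


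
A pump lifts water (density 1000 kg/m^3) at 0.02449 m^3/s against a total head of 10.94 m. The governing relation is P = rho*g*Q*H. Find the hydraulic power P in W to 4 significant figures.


P = 1000 * 9.81 * 0.02449 * 10.94 = 2628 W
Therefore the hydraulic power P = 2628 W.


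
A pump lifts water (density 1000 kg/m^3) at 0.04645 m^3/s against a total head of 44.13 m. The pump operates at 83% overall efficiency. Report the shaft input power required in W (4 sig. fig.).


Approach: apply hydraulic power then efficiency conversion, P = rho*g*Q*H; P_in = P/eta.
Step 1 — hydraulic power (P = rho*g*Q*H):
  P = 1000 * 9.81 * 0.04645 * 44.13 = 20108.9 W
Step 2 — input power: P_in = P/eta = 20108.9 / 0.83 = 24230 W
Therefore the shaft input power required = 24230 W.


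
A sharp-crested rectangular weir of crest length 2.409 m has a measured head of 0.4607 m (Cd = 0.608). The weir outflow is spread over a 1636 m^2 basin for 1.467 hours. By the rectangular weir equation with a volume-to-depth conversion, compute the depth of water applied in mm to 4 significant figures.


Approach: apply the rectangular weir equation with a volume-to-depth conversion, Q = (2/3)*Cd*L*sqrt(2g)*H^1.5; d = Q*t/A * 1000.
Step 1 — weir discharge:
  Q = (2/3)*0.608*2.409*sqrt(2*9.81)*0.4607^1.5 = 1.35246 m^3/s
Step 2 — volume: V = 1.35246 * 1.467*3600 = 7142.64 m^3
Step 3 — depth: d = V/A * 1000 = 7142.64/1636 * 1000 = 4366 mm
Therefore the depth of water applied = 4366 mm.


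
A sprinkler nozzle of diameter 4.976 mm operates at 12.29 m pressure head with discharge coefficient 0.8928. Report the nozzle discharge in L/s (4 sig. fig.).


Approach: apply the orifice equation, Q = Cd*A*sqrt(2*g*h), A = pi*(d/2)^2.
A = pi*(4.976e-3/2)^2 = 1.94469e-05 m^2
Q = 0.8928 * 1.94469e-05 * sqrt(2*9.81*12.29) * 1000 = 0.2696 L/s
Therefore the nozzle discharge = 0.2696 L/s.


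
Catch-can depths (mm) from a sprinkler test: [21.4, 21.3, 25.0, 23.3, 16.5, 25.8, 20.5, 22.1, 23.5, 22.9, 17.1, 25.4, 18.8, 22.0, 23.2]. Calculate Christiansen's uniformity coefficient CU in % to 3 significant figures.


Approach: apply Christiansen's uniformity coefficient, CU = (1 - mean_abs_deviation/mean)*100.
mean = 21.920 mm
mean |d_i - mean| = 2.1227 mm
CU = (1 - 2.1227/21.920)*100 = 90.3 %
Therefore Christiansen's uniformity coefficient CU = 90.3 %.


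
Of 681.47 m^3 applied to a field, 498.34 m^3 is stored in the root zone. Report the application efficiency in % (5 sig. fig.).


Approach: apply the application efficiency ratio, Ea = (stored/applied)*100.
Ea = (498.34/681.47)*100 = 73.127 %
Therefore the application efficiency = 73.127 %.


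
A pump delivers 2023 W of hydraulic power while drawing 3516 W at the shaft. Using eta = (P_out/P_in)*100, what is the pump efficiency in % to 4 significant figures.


eta = (2023 / 3516) * 100 = 57.54 %
Therefore the pump efficiency = 57.54 %.


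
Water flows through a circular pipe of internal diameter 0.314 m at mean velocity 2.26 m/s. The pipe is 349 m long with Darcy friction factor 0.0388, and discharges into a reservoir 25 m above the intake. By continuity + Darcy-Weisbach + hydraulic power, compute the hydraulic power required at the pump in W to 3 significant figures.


Approach: apply continuity + Darcy-Weisbach + hydraulic power, Q = A*v; hf = f*(L/D)*(v^2/(2g)); H = static + hf; P = rho*g*Q*H.
Step 1 — flow rate (continuity, Q = A*v):
  A = pi*(0.314/2)^2 = 0.077437 m^2
  Q = 0.077437 * 2.26 = 0.17501 m^3/s
Step 2 — friction head loss (Darcy-Weisbach):
  hf = 0.0388 * (349/0.314) * (2.26^2 / (2*9.81))
  hf = 11.227 m
Step 3 — total head: H = 25 + 11.227 = 36.227 m
Step 4 — hydraulic power (P = rho*g*Q*H):
  P = 1000 * 9.81 * 0.17501 * 36.227 = 62200 W
Therefore the hydraulic power required at the pump = 62200 W.


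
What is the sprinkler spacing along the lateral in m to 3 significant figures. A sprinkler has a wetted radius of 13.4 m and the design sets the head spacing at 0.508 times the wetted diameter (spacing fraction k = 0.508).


Approach: apply the sprinkler spacing rule (spacing as a fraction of wetted diameter), S = k*(2*R).
S = 0.508 * (2 * 13.4) = 13.6 m
Therefore the sprinkler spacing along the lateral = 13.6 m.


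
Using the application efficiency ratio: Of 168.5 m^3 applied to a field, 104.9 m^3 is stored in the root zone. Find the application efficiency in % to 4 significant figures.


Approach: apply the application efficiency ratio, Ea = (stored/applied)*100.
Ea = (104.9/168.5)*100 = 62.26 %
Therefore the application efficiency = 62.26 %.


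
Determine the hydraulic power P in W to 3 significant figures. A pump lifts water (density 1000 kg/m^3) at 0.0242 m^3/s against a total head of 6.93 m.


Approach: apply the hydraulic power relation, P = rho*g*Q*H.
P = 1000 * 9.81 * 0.0242 * 6.93 = 1650 W
Therefore the hydraulic power P = 1650 W.
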